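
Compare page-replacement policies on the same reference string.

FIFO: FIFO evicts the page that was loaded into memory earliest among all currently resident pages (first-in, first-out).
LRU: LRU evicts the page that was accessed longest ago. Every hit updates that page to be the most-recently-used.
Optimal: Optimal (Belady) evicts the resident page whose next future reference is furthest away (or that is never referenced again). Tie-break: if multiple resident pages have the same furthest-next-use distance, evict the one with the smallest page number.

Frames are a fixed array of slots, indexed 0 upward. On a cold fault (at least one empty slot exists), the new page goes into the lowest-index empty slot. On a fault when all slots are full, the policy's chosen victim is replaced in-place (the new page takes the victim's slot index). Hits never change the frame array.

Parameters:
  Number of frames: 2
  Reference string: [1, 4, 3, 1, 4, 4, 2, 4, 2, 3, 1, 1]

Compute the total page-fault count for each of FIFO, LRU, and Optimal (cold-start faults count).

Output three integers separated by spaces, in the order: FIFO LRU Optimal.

Answer: 8 8 7

Derivation:
--- FIFO ---
  step 0: ref 1 -> FAULT, frames=[1,-] (faults so far: 1)
  step 1: ref 4 -> FAULT, frames=[1,4] (faults so far: 2)
  step 2: ref 3 -> FAULT, evict 1, frames=[3,4] (faults so far: 3)
  step 3: ref 1 -> FAULT, evict 4, frames=[3,1] (faults so far: 4)
  step 4: ref 4 -> FAULT, evict 3, frames=[4,1] (faults so far: 5)
  step 5: ref 4 -> HIT, frames=[4,1] (faults so far: 5)
  step 6: ref 2 -> FAULT, evict 1, frames=[4,2] (faults so far: 6)
  step 7: ref 4 -> HIT, frames=[4,2] (faults so far: 6)
  step 8: ref 2 -> HIT, frames=[4,2] (faults so far: 6)
  step 9: ref 3 -> FAULT, evict 4, frames=[3,2] (faults so far: 7)
  step 10: ref 1 -> FAULT, evict 2, frames=[3,1] (faults so far: 8)
  step 11: ref 1 -> HIT, frames=[3,1] (faults so far: 8)
  FIFO total faults: 8
--- LRU ---
  step 0: ref 1 -> FAULT, frames=[1,-] (faults so far: 1)
  step 1: ref 4 -> FAULT, frames=[1,4] (faults so far: 2)
  step 2: ref 3 -> FAULT, evict 1, frames=[3,4] (faults so far: 3)
  step 3: ref 1 -> FAULT, evict 4, frames=[3,1] (faults so far: 4)
  step 4: ref 4 -> FAULT, evict 3, frames=[4,1] (faults so far: 5)
  step 5: ref 4 -> HIT, frames=[4,1] (faults so far: 5)
  step 6: ref 2 -> FAULT, evict 1, frames=[4,2] (faults so far: 6)
  step 7: ref 4 -> HIT, frames=[4,2] (faults so far: 6)
  step 8: ref 2 -> HIT, frames=[4,2] (faults so far: 6)
  step 9: ref 3 -> FAULT, evict 4, frames=[3,2] (faults so far: 7)
  step 10: ref 1 -> FAULT, evict 2, frames=[3,1] (faults so far: 8)
  step 11: ref 1 -> HIT, frames=[3,1] (faults so far: 8)
  LRU total faults: 8
--- Optimal ---
  step 0: ref 1 -> FAULT, frames=[1,-] (faults so far: 1)
  step 1: ref 4 -> FAULT, frames=[1,4] (faults so far: 2)
  step 2: ref 3 -> FAULT, evict 4, frames=[1,3] (faults so far: 3)
  step 3: ref 1 -> HIT, frames=[1,3] (faults so far: 3)
  step 4: ref 4 -> FAULT, evict 1, frames=[4,3] (faults so far: 4)
  step 5: ref 4 -> HIT, frames=[4,3] (faults so far: 4)
  step 6: ref 2 -> FAULT, evict 3, frames=[4,2] (faults so far: 5)
  step 7: ref 4 -> HIT, frames=[4,2] (faults so far: 5)
  step 8: ref 2 -> HIT, frames=[4,2] (faults so far: 5)
  step 9: ref 3 -> FAULT, evict 2, frames=[4,3] (faults so far: 6)
  step 10: ref 1 -> FAULT, evict 3, frames=[4,1] (faults so far: 7)
  step 11: ref 1 -> HIT, frames=[4,1] (faults so far: 7)
  Optimal total faults: 7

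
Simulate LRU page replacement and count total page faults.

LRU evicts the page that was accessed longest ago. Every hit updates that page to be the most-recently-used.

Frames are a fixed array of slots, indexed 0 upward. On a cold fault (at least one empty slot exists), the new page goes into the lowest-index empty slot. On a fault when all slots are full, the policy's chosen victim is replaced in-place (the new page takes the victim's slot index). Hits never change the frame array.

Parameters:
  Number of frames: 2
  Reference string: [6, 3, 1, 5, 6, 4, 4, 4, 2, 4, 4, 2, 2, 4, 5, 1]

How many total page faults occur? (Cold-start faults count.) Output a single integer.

Step 0: ref 6 → FAULT, frames=[6,-]
Step 1: ref 3 → FAULT, frames=[6,3]
Step 2: ref 1 → FAULT (evict 6), frames=[1,3]
Step 3: ref 5 → FAULT (evict 3), frames=[1,5]
Step 4: ref 6 → FAULT (evict 1), frames=[6,5]
Step 5: ref 4 → FAULT (evict 5), frames=[6,4]
Step 6: ref 4 → HIT, frames=[6,4]
Step 7: ref 4 → HIT, frames=[6,4]
Step 8: ref 2 → FAULT (evict 6), frames=[2,4]
Step 9: ref 4 → HIT, frames=[2,4]
Step 10: ref 4 → HIT, frames=[2,4]
Step 11: ref 2 → HIT, frames=[2,4]
Step 12: ref 2 → HIT, frames=[2,4]
Step 13: ref 4 → HIT, frames=[2,4]
Step 14: ref 5 → FAULT (evict 2), frames=[5,4]
Step 15: ref 1 → FAULT (evict 4), frames=[5,1]
Total faults: 9

Answer: 9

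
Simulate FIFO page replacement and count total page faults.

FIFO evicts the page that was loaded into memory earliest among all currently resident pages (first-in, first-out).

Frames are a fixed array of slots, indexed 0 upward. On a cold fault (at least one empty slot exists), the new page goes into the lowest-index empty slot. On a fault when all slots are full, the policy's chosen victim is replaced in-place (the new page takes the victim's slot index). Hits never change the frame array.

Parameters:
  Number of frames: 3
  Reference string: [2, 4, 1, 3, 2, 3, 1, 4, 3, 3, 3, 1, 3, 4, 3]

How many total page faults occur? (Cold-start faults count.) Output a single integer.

Answer: 8

Derivation:
Step 0: ref 2 → FAULT, frames=[2,-,-]
Step 1: ref 4 → FAULT, frames=[2,4,-]
Step 2: ref 1 → FAULT, frames=[2,4,1]
Step 3: ref 3 → FAULT (evict 2), frames=[3,4,1]
Step 4: ref 2 → FAULT (evict 4), frames=[3,2,1]
Step 5: ref 3 → HIT, frames=[3,2,1]
Step 6: ref 1 → HIT, frames=[3,2,1]
Step 7: ref 4 → FAULT (evict 1), frames=[3,2,4]
Step 8: ref 3 → HIT, frames=[3,2,4]
Step 9: ref 3 → HIT, frames=[3,2,4]
Step 10: ref 3 → HIT, frames=[3,2,4]
Step 11: ref 1 → FAULT (evict 3), frames=[1,2,4]
Step 12: ref 3 → FAULT (evict 2), frames=[1,3,4]
Step 13: ref 4 → HIT, frames=[1,3,4]
Step 14: ref 3 → HIT, frames=[1,3,4]
Total faults: 8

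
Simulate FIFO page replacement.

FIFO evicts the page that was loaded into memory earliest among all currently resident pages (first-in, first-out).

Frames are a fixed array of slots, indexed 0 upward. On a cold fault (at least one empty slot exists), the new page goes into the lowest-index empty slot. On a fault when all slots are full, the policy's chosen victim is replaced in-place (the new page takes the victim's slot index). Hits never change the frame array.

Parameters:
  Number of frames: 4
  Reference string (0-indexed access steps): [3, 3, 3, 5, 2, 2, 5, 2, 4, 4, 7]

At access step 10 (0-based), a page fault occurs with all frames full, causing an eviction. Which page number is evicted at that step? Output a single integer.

Step 0: ref 3 -> FAULT, frames=[3,-,-,-]
Step 1: ref 3 -> HIT, frames=[3,-,-,-]
Step 2: ref 3 -> HIT, frames=[3,-,-,-]
Step 3: ref 5 -> FAULT, frames=[3,5,-,-]
Step 4: ref 2 -> FAULT, frames=[3,5,2,-]
Step 5: ref 2 -> HIT, frames=[3,5,2,-]
Step 6: ref 5 -> HIT, frames=[3,5,2,-]
Step 7: ref 2 -> HIT, frames=[3,5,2,-]
Step 8: ref 4 -> FAULT, frames=[3,5,2,4]
Step 9: ref 4 -> HIT, frames=[3,5,2,4]
Step 10: ref 7 -> FAULT, evict 3, frames=[7,5,2,4]
At step 10: evicted page 3

Answer: 3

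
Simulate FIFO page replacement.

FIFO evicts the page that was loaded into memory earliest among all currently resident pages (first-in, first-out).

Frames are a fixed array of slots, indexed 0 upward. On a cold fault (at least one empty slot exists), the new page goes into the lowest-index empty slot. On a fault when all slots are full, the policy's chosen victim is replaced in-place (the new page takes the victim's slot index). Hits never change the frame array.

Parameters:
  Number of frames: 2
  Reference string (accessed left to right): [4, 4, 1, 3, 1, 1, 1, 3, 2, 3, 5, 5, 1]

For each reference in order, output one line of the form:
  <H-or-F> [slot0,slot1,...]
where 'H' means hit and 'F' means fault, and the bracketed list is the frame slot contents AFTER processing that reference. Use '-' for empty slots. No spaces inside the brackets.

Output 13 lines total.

F [4,-]
H [4,-]
F [4,1]
F [3,1]
H [3,1]
H [3,1]
H [3,1]
H [3,1]
F [3,2]
H [3,2]
F [5,2]
H [5,2]
F [5,1]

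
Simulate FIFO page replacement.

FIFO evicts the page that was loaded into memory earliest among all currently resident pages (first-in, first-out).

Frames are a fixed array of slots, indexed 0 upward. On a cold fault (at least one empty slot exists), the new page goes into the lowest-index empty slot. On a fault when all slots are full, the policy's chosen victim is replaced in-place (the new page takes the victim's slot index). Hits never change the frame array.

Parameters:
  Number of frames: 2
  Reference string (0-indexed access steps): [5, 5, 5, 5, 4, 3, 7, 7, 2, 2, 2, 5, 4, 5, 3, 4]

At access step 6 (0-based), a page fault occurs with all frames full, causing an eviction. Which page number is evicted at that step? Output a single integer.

Step 0: ref 5 -> FAULT, frames=[5,-]
Step 1: ref 5 -> HIT, frames=[5,-]
Step 2: ref 5 -> HIT, frames=[5,-]
Step 3: ref 5 -> HIT, frames=[5,-]
Step 4: ref 4 -> FAULT, frames=[5,4]
Step 5: ref 3 -> FAULT, evict 5, frames=[3,4]
Step 6: ref 7 -> FAULT, evict 4, frames=[3,7]
At step 6: evicted page 4

Answer: 4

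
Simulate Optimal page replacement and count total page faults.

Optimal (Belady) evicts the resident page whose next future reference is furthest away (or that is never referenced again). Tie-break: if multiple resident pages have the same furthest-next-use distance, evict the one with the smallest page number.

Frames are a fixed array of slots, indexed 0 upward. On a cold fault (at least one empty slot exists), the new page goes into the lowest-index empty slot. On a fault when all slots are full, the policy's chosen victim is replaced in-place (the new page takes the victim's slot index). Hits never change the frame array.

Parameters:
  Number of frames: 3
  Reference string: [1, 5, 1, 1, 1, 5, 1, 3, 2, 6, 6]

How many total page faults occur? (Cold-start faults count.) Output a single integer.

Answer: 5

Derivation:
Step 0: ref 1 → FAULT, frames=[1,-,-]
Step 1: ref 5 → FAULT, frames=[1,5,-]
Step 2: ref 1 → HIT, frames=[1,5,-]
Step 3: ref 1 → HIT, frames=[1,5,-]
Step 4: ref 1 → HIT, frames=[1,5,-]
Step 5: ref 5 → HIT, frames=[1,5,-]
Step 6: ref 1 → HIT, frames=[1,5,-]
Step 7: ref 3 → FAULT, frames=[1,5,3]
Step 8: ref 2 → FAULT (evict 1), frames=[2,5,3]
Step 9: ref 6 → FAULT (evict 2), frames=[6,5,3]
Step 10: ref 6 → HIT, frames=[6,5,3]
Total faults: 5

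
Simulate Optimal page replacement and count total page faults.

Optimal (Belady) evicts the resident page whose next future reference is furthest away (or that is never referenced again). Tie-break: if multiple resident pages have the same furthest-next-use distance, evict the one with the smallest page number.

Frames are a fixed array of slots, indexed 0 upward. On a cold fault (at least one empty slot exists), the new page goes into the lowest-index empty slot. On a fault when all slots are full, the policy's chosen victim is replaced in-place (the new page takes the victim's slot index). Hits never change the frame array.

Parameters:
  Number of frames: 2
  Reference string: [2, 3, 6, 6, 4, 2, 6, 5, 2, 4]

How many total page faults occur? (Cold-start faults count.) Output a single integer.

Step 0: ref 2 → FAULT, frames=[2,-]
Step 1: ref 3 → FAULT, frames=[2,3]
Step 2: ref 6 → FAULT (evict 3), frames=[2,6]
Step 3: ref 6 → HIT, frames=[2,6]
Step 4: ref 4 → FAULT (evict 6), frames=[2,4]
Step 5: ref 2 → HIT, frames=[2,4]
Step 6: ref 6 → FAULT (evict 4), frames=[2,6]
Step 7: ref 5 → FAULT (evict 6), frames=[2,5]
Step 8: ref 2 → HIT, frames=[2,5]
Step 9: ref 4 → FAULT (evict 2), frames=[4,5]
Total faults: 7

Answer: 7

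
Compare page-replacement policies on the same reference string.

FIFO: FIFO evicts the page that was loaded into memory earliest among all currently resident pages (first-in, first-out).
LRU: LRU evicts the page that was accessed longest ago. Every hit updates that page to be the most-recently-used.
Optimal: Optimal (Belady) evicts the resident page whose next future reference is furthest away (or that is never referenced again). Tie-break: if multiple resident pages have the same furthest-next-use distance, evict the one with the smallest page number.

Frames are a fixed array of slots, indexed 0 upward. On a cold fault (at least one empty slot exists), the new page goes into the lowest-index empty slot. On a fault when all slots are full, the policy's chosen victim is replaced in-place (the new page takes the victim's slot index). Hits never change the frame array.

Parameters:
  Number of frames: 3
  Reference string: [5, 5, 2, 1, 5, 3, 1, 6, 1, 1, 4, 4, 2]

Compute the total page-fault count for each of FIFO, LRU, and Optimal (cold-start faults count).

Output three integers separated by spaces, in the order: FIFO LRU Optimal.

Answer: 7 7 6

Derivation:
--- FIFO ---
  step 0: ref 5 -> FAULT, frames=[5,-,-] (faults so far: 1)
  step 1: ref 5 -> HIT, frames=[5,-,-] (faults so far: 1)
  step 2: ref 2 -> FAULT, frames=[5,2,-] (faults so far: 2)
  step 3: ref 1 -> FAULT, frames=[5,2,1] (faults so far: 3)
  step 4: ref 5 -> HIT, frames=[5,2,1] (faults so far: 3)
  step 5: ref 3 -> FAULT, evict 5, frames=[3,2,1] (faults so far: 4)
  step 6: ref 1 -> HIT, frames=[3,2,1] (faults so far: 4)
  step 7: ref 6 -> FAULT, evict 2, frames=[3,6,1] (faults so far: 5)
  step 8: ref 1 -> HIT, frames=[3,6,1] (faults so far: 5)
  step 9: ref 1 -> HIT, frames=[3,6,1] (faults so far: 5)
  step 10: ref 4 -> FAULT, evict 1, frames=[3,6,4] (faults so far: 6)
  step 11: ref 4 -> HIT, frames=[3,6,4] (faults so far: 6)
  step 12: ref 2 -> FAULT, evict 3, frames=[2,6,4] (faults so far: 7)
  FIFO total faults: 7
--- LRU ---
  step 0: ref 5 -> FAULT, frames=[5,-,-] (faults so far: 1)
  step 1: ref 5 -> HIT, frames=[5,-,-] (faults so far: 1)
  step 2: ref 2 -> FAULT, frames=[5,2,-] (faults so far: 2)
  step 3: ref 1 -> FAULT, frames=[5,2,1] (faults so far: 3)
  step 4: ref 5 -> HIT, frames=[5,2,1] (faults so far: 3)
  step 5: ref 3 -> FAULT, evict 2, frames=[5,3,1] (faults so far: 4)
  step 6: ref 1 -> HIT, frames=[5,3,1] (faults so far: 4)
  step 7: ref 6 -> FAULT, evict 5, frames=[6,3,1] (faults so far: 5)
  step 8: ref 1 -> HIT, frames=[6,3,1] (faults so far: 5)
  step 9: ref 1 -> HIT, frames=[6,3,1] (faults so far: 5)
  step 10: ref 4 -> FAULT, evict 3, frames=[6,4,1] (faults so far: 6)
  step 11: ref 4 -> HIT, frames=[6,4,1] (faults so far: 6)
  step 12: ref 2 -> FAULT, evict 6, frames=[2,4,1] (faults so far: 7)
  LRU total faults: 7
--- Optimal ---
  step 0: ref 5 -> FAULT, frames=[5,-,-] (faults so far: 1)
  step 1: ref 5 -> HIT, frames=[5,-,-] (faults so far: 1)
  step 2: ref 2 -> FAULT, frames=[5,2,-] (faults so far: 2)
  step 3: ref 1 -> FAULT, frames=[5,2,1] (faults so far: 3)
  step 4: ref 5 -> HIT, frames=[5,2,1] (faults so far: 3)
  step 5: ref 3 -> FAULT, evict 5, frames=[3,2,1] (faults so far: 4)
  step 6: ref 1 -> HIT, frames=[3,2,1] (faults so far: 4)
  step 7: ref 6 -> FAULT, evict 3, frames=[6,2,1] (faults so far: 5)
  step 8: ref 1 -> HIT, frames=[6,2,1] (faults so far: 5)
  step 9: ref 1 -> HIT, frames=[6,2,1] (faults so far: 5)
  step 10: ref 4 -> FAULT, evict 1, frames=[6,2,4] (faults so far: 6)
  step 11: ref 4 -> HIT, frames=[6,2,4] (faults so far: 6)
  step 12: ref 2 -> HIT, frames=[6,2,4] (faults so far: 6)
  Optimal total faults: 6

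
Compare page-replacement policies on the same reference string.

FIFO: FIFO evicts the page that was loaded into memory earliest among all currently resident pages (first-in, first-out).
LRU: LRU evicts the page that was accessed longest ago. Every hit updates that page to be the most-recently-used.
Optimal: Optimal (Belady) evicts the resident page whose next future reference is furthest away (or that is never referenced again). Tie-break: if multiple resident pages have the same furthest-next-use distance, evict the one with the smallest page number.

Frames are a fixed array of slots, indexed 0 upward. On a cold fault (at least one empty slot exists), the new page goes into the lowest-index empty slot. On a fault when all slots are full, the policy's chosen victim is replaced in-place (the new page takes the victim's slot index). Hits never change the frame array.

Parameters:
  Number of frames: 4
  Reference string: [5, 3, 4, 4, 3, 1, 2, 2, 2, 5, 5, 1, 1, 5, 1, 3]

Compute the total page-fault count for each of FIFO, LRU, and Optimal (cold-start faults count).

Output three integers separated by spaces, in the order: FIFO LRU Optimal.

--- FIFO ---
  step 0: ref 5 -> FAULT, frames=[5,-,-,-] (faults so far: 1)
  step 1: ref 3 -> FAULT, frames=[5,3,-,-] (faults so far: 2)
  step 2: ref 4 -> FAULT, frames=[5,3,4,-] (faults so far: 3)
  step 3: ref 4 -> HIT, frames=[5,3,4,-] (faults so far: 3)
  step 4: ref 3 -> HIT, frames=[5,3,4,-] (faults so far: 3)
  step 5: ref 1 -> FAULT, frames=[5,3,4,1] (faults so far: 4)
  step 6: ref 2 -> FAULT, evict 5, frames=[2,3,4,1] (faults so far: 5)
  step 7: ref 2 -> HIT, frames=[2,3,4,1] (faults so far: 5)
  step 8: ref 2 -> HIT, frames=[2,3,4,1] (faults so far: 5)
  step 9: ref 5 -> FAULT, evict 3, frames=[2,5,4,1] (faults so far: 6)
  step 10: ref 5 -> HIT, frames=[2,5,4,1] (faults so far: 6)
  step 11: ref 1 -> HIT, frames=[2,5,4,1] (faults so far: 6)
  step 12: ref 1 -> HIT, frames=[2,5,4,1] (faults so far: 6)
  step 13: ref 5 -> HIT, frames=[2,5,4,1] (faults so far: 6)
  step 14: ref 1 -> HIT, frames=[2,5,4,1] (faults so far: 6)
  step 15: ref 3 -> FAULT, evict 4, frames=[2,5,3,1] (faults so far: 7)
  FIFO total faults: 7
--- LRU ---
  step 0: ref 5 -> FAULT, frames=[5,-,-,-] (faults so far: 1)
  step 1: ref 3 -> FAULT, frames=[5,3,-,-] (faults so far: 2)
  step 2: ref 4 -> FAULT, frames=[5,3,4,-] (faults so far: 3)
  step 3: ref 4 -> HIT, frames=[5,3,4,-] (faults so far: 3)
  step 4: ref 3 -> HIT, frames=[5,3,4,-] (faults so far: 3)
  step 5: ref 1 -> FAULT, frames=[5,3,4,1] (faults so far: 4)
  step 6: ref 2 -> FAULT, evict 5, frames=[2,3,4,1] (faults so far: 5)
  step 7: ref 2 -> HIT, frames=[2,3,4,1] (faults so far: 5)
  step 8: ref 2 -> HIT, frames=[2,3,4,1] (faults so far: 5)
  step 9: ref 5 -> FAULT, evict 4, frames=[2,3,5,1] (faults so far: 6)
  step 10: ref 5 -> HIT, frames=[2,3,5,1] (faults so far: 6)
  step 11: ref 1 -> HIT, frames=[2,3,5,1] (faults so far: 6)
  step 12: ref 1 -> HIT, frames=[2,3,5,1] (faults so far: 6)
  step 13: ref 5 -> HIT, frames=[2,3,5,1] (faults so far: 6)
  step 14: ref 1 -> HIT, frames=[2,3,5,1] (faults so far: 6)
  step 15: ref 3 -> HIT, frames=[2,3,5,1] (faults so far: 6)
  LRU total faults: 6
--- Optimal ---
  step 0: ref 5 -> FAULT, frames=[5,-,-,-] (faults so far: 1)
  step 1: ref 3 -> FAULT, frames=[5,3,-,-] (faults so far: 2)
  step 2: ref 4 -> FAULT, frames=[5,3,4,-] (faults so far: 3)
  step 3: ref 4 -> HIT, frames=[5,3,4,-] (faults so far: 3)
  step 4: ref 3 -> HIT, frames=[5,3,4,-] (faults so far: 3)
  step 5: ref 1 -> FAULT, frames=[5,3,4,1] (faults so far: 4)
  step 6: ref 2 -> FAULT, evict 4, frames=[5,3,2,1] (faults so far: 5)
  step 7: ref 2 -> HIT, frames=[5,3,2,1] (faults so far: 5)
  step 8: ref 2 -> HIT, frames=[5,3,2,1] (faults so far: 5)
  step 9: ref 5 -> HIT, frames=[5,3,2,1] (faults so far: 5)
  step 10: ref 5 -> HIT, frames=[5,3,2,1] (faults so far: 5)
  step 11: ref 1 -> HIT, frames=[5,3,2,1] (faults so far: 5)
  step 12: ref 1 -> HIT, frames=[5,3,2,1] (faults so far: 5)
  step 13: ref 5 -> HIT, frames=[5,3,2,1] (faults so far: 5)
  step 14: ref 1 -> HIT, frames=[5,3,2,1] (faults so far: 5)
  step 15: ref 3 -> HIT, frames=[5,3,2,1] (faults so far: 5)
  Optimal total faults: 5

Answer: 7 6 5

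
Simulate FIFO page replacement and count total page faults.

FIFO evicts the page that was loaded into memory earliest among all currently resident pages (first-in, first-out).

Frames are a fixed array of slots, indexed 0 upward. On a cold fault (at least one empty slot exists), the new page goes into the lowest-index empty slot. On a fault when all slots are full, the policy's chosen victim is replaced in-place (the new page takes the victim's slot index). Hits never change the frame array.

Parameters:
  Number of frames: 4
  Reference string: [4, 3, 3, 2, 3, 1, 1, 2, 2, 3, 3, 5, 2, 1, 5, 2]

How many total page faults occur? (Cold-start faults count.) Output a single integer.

Answer: 5

Derivation:
Step 0: ref 4 → FAULT, frames=[4,-,-,-]
Step 1: ref 3 → FAULT, frames=[4,3,-,-]
Step 2: ref 3 → HIT, frames=[4,3,-,-]
Step 3: ref 2 → FAULT, frames=[4,3,2,-]
Step 4: ref 3 → HIT, frames=[4,3,2,-]
Step 5: ref 1 → FAULT, frames=[4,3,2,1]
Step 6: ref 1 → HIT, frames=[4,3,2,1]
Step 7: ref 2 → HIT, frames=[4,3,2,1]
Step 8: ref 2 → HIT, frames=[4,3,2,1]
Step 9: ref 3 → HIT, frames=[4,3,2,1]
Step 10: ref 3 → HIT, frames=[4,3,2,1]
Step 11: ref 5 → FAULT (evict 4), frames=[5,3,2,1]
Step 12: ref 2 → HIT, frames=[5,3,2,1]
Step 13: ref 1 → HIT, frames=[5,3,2,1]
Step 14: ref 5 → HIT, frames=[5,3,2,1]
Step 15: ref 2 → HIT, frames=[5,3,2,1]
Total faults: 5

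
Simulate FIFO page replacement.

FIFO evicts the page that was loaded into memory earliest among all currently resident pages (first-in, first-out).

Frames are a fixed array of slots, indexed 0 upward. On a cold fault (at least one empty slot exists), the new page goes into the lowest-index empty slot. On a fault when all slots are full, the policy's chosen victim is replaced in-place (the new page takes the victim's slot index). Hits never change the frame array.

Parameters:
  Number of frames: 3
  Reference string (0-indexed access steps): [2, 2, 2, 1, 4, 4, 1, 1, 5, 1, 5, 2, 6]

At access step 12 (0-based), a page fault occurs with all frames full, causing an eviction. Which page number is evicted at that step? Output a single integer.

Answer: 4

Derivation:
Step 0: ref 2 -> FAULT, frames=[2,-,-]
Step 1: ref 2 -> HIT, frames=[2,-,-]
Step 2: ref 2 -> HIT, frames=[2,-,-]
Step 3: ref 1 -> FAULT, frames=[2,1,-]
Step 4: ref 4 -> FAULT, frames=[2,1,4]
Step 5: ref 4 -> HIT, frames=[2,1,4]
Step 6: ref 1 -> HIT, frames=[2,1,4]
Step 7: ref 1 -> HIT, frames=[2,1,4]
Step 8: ref 5 -> FAULT, evict 2, frames=[5,1,4]
Step 9: ref 1 -> HIT, frames=[5,1,4]
Step 10: ref 5 -> HIT, frames=[5,1,4]
Step 11: ref 2 -> FAULT, evict 1, frames=[5,2,4]
Step 12: ref 6 -> FAULT, evict 4, frames=[5,2,6]
At step 12: evicted page 4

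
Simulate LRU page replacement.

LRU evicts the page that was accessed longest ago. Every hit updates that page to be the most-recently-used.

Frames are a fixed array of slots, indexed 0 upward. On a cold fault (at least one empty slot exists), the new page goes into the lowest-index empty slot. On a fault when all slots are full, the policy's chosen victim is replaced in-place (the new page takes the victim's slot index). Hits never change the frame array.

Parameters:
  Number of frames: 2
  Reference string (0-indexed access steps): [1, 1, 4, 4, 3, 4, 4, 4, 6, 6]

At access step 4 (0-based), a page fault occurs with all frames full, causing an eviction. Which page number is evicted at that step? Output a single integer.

Answer: 1

Derivation:
Step 0: ref 1 -> FAULT, frames=[1,-]
Step 1: ref 1 -> HIT, frames=[1,-]
Step 2: ref 4 -> FAULT, frames=[1,4]
Step 3: ref 4 -> HIT, frames=[1,4]
Step 4: ref 3 -> FAULT, evict 1, frames=[3,4]
At step 4: evicted page 1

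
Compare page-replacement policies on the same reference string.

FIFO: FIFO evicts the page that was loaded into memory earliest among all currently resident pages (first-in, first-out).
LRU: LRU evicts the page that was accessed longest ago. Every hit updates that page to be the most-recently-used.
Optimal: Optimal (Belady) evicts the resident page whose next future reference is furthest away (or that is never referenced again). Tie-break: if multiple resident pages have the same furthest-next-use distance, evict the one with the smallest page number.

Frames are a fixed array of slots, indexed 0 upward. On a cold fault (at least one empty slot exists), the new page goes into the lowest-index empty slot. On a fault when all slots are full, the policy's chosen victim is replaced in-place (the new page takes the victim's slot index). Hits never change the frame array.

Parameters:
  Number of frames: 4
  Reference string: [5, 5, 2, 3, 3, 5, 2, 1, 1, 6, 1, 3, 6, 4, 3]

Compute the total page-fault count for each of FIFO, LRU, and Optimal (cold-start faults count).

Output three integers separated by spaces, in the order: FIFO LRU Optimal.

Answer: 6 7 6

Derivation:
--- FIFO ---
  step 0: ref 5 -> FAULT, frames=[5,-,-,-] (faults so far: 1)
  step 1: ref 5 -> HIT, frames=[5,-,-,-] (faults so far: 1)
  step 2: ref 2 -> FAULT, frames=[5,2,-,-] (faults so far: 2)
  step 3: ref 3 -> FAULT, frames=[5,2,3,-] (faults so far: 3)
  step 4: ref 3 -> HIT, frames=[5,2,3,-] (faults so far: 3)
  step 5: ref 5 -> HIT, frames=[5,2,3,-] (faults so far: 3)
  step 6: ref 2 -> HIT, frames=[5,2,3,-] (faults so far: 3)
  step 7: ref 1 -> FAULT, frames=[5,2,3,1] (faults so far: 4)
  step 8: ref 1 -> HIT, frames=[5,2,3,1] (faults so far: 4)
  step 9: ref 6 -> FAULT, evict 5, frames=[6,2,3,1] (faults so far: 5)
  step 10: ref 1 -> HIT, frames=[6,2,3,1] (faults so far: 5)
  step 11: ref 3 -> HIT, frames=[6,2,3,1] (faults so far: 5)
  step 12: ref 6 -> HIT, frames=[6,2,3,1] (faults so far: 5)
  step 13: ref 4 -> FAULT, evict 2, frames=[6,4,3,1] (faults so far: 6)
  step 14: ref 3 -> HIT, frames=[6,4,3,1] (faults so far: 6)
  FIFO total faults: 6
--- LRU ---
  step 0: ref 5 -> FAULT, frames=[5,-,-,-] (faults so far: 1)
  step 1: ref 5 -> HIT, frames=[5,-,-,-] (faults so far: 1)
  step 2: ref 2 -> FAULT, frames=[5,2,-,-] (faults so far: 2)
  step 3: ref 3 -> FAULT, frames=[5,2,3,-] (faults so far: 3)
  step 4: ref 3 -> HIT, frames=[5,2,3,-] (faults so far: 3)
  step 5: ref 5 -> HIT, frames=[5,2,3,-] (faults so far: 3)
  step 6: ref 2 -> HIT, frames=[5,2,3,-] (faults so far: 3)
  step 7: ref 1 -> FAULT, frames=[5,2,3,1] (faults so far: 4)
  step 8: ref 1 -> HIT, frames=[5,2,3,1] (faults so far: 4)
  step 9: ref 6 -> FAULT, evict 3, frames=[5,2,6,1] (faults so far: 5)
  step 10: ref 1 -> HIT, frames=[5,2,6,1] (faults so far: 5)
  step 11: ref 3 -> FAULT, evict 5, frames=[3,2,6,1] (faults so far: 6)
  step 12: ref 6 -> HIT, frames=[3,2,6,1] (faults so far: 6)
  step 13: ref 4 -> FAULT, evict 2, frames=[3,4,6,1] (faults so far: 7)
  step 14: ref 3 -> HIT, frames=[3,4,6,1] (faults so far: 7)
  LRU total faults: 7
--- Optimal ---
  step 0: ref 5 -> FAULT, frames=[5,-,-,-] (faults so far: 1)
  step 1: ref 5 -> HIT, frames=[5,-,-,-] (faults so far: 1)
  step 2: ref 2 -> FAULT, frames=[5,2,-,-] (faults so far: 2)
  step 3: ref 3 -> FAULT, frames=[5,2,3,-] (faults so far: 3)
  step 4: ref 3 -> HIT, frames=[5,2,3,-] (faults so far: 3)
  step 5: ref 5 -> HIT, frames=[5,2,3,-] (faults so far: 3)
  step 6: ref 2 -> HIT, frames=[5,2,3,-] (faults so far: 3)
  step 7: ref 1 -> FAULT, frames=[5,2,3,1] (faults so far: 4)
  step 8: ref 1 -> HIT, frames=[5,2,3,1] (faults so far: 4)
  step 9: ref 6 -> FAULT, evict 2, frames=[5,6,3,1] (faults so far: 5)
  step 10: ref 1 -> HIT, frames=[5,6,3,1] (faults so far: 5)
  step 11: ref 3 -> HIT, frames=[5,6,3,1] (faults so far: 5)
  step 12: ref 6 -> HIT, frames=[5,6,3,1] (faults so far: 5)
  step 13: ref 4 -> FAULT, evict 1, frames=[5,6,3,4] (faults so far: 6)
  step 14: ref 3 -> HIT, frames=[5,6,3,4] (faults so far: 6)
  Optimal total faults: 6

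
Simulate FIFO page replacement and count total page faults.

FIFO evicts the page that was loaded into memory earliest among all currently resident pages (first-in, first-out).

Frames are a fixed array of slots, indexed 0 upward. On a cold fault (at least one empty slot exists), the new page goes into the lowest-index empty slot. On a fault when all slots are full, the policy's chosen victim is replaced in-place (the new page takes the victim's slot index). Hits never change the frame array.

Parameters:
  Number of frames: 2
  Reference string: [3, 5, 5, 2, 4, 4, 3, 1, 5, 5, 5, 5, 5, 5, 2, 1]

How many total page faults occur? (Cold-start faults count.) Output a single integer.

Step 0: ref 3 → FAULT, frames=[3,-]
Step 1: ref 5 → FAULT, frames=[3,5]
Step 2: ref 5 → HIT, frames=[3,5]
Step 3: ref 2 → FAULT (evict 3), frames=[2,5]
Step 4: ref 4 → FAULT (evict 5), frames=[2,4]
Step 5: ref 4 → HIT, frames=[2,4]
Step 6: ref 3 → FAULT (evict 2), frames=[3,4]
Step 7: ref 1 → FAULT (evict 4), frames=[3,1]
Step 8: ref 5 → FAULT (evict 3), frames=[5,1]
Step 9: ref 5 → HIT, frames=[5,1]
Step 10: ref 5 → HIT, frames=[5,1]
Step 11: ref 5 → HIT, frames=[5,1]
Step 12: ref 5 → HIT, frames=[5,1]
Step 13: ref 5 → HIT, frames=[5,1]
Step 14: ref 2 → FAULT (evict 1), frames=[5,2]
Step 15: ref 1 → FAULT (evict 5), frames=[1,2]
Total faults: 9

Answer: 9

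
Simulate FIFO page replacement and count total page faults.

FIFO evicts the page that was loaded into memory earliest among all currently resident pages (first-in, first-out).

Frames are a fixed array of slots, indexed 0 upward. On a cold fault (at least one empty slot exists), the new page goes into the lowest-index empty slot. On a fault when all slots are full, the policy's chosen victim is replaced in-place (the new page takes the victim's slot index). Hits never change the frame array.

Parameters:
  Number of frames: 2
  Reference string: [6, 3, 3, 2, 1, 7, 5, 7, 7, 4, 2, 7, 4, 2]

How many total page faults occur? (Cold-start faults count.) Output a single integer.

Step 0: ref 6 → FAULT, frames=[6,-]
Step 1: ref 3 → FAULT, frames=[6,3]
Step 2: ref 3 → HIT, frames=[6,3]
Step 3: ref 2 → FAULT (evict 6), frames=[2,3]
Step 4: ref 1 → FAULT (evict 3), frames=[2,1]
Step 5: ref 7 → FAULT (evict 2), frames=[7,1]
Step 6: ref 5 → FAULT (evict 1), frames=[7,5]
Step 7: ref 7 → HIT, frames=[7,5]
Step 8: ref 7 → HIT, frames=[7,5]
Step 9: ref 4 → FAULT (evict 7), frames=[4,5]
Step 10: ref 2 → FAULT (evict 5), frames=[4,2]
Step 11: ref 7 → FAULT (evict 4), frames=[7,2]
Step 12: ref 4 → FAULT (evict 2), frames=[7,4]
Step 13: ref 2 → FAULT (evict 7), frames=[2,4]
Total faults: 11

Answer: 11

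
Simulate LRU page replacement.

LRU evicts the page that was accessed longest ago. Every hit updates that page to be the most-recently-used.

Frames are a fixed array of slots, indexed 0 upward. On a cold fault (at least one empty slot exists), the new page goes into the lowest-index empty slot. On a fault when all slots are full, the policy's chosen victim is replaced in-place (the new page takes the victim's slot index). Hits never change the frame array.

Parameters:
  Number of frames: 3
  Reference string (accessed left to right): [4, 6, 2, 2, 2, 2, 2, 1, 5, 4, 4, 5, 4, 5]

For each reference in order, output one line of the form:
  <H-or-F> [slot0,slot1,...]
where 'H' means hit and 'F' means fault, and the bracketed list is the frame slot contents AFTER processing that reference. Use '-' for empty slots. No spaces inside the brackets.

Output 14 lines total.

F [4,-,-]
F [4,6,-]
F [4,6,2]
H [4,6,2]
H [4,6,2]
H [4,6,2]
H [4,6,2]
F [1,6,2]
F [1,5,2]
F [1,5,4]
H [1,5,4]
H [1,5,4]
H [1,5,4]
H [1,5,4]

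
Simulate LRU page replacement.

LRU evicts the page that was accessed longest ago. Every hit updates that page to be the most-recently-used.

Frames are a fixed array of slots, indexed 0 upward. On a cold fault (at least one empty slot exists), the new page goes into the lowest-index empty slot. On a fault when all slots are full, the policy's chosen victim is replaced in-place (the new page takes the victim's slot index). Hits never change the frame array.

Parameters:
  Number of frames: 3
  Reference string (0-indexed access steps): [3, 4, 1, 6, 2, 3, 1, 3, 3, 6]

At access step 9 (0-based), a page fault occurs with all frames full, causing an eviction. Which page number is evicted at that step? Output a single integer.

Answer: 2

Derivation:
Step 0: ref 3 -> FAULT, frames=[3,-,-]
Step 1: ref 4 -> FAULT, frames=[3,4,-]
Step 2: ref 1 -> FAULT, frames=[3,4,1]
Step 3: ref 6 -> FAULT, evict 3, frames=[6,4,1]
Step 4: ref 2 -> FAULT, evict 4, frames=[6,2,1]
Step 5: ref 3 -> FAULT, evict 1, frames=[6,2,3]
Step 6: ref 1 -> FAULT, evict 6, frames=[1,2,3]
Step 7: ref 3 -> HIT, frames=[1,2,3]
Step 8: ref 3 -> HIT, frames=[1,2,3]
Step 9: ref 6 -> FAULT, evict 2, frames=[1,6,3]
At step 9: evicted page 2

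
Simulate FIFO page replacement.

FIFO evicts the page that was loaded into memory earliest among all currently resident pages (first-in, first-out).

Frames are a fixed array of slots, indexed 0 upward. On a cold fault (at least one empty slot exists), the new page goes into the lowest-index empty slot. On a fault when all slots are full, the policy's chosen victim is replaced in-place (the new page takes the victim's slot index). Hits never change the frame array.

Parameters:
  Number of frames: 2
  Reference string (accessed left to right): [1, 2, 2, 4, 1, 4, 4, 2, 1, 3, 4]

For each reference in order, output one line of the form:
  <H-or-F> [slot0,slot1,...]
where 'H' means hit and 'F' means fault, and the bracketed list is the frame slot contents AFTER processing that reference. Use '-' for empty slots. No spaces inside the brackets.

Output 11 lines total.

F [1,-]
F [1,2]
H [1,2]
F [4,2]
F [4,1]
H [4,1]
H [4,1]
F [2,1]
H [2,1]
F [2,3]
F [4,3]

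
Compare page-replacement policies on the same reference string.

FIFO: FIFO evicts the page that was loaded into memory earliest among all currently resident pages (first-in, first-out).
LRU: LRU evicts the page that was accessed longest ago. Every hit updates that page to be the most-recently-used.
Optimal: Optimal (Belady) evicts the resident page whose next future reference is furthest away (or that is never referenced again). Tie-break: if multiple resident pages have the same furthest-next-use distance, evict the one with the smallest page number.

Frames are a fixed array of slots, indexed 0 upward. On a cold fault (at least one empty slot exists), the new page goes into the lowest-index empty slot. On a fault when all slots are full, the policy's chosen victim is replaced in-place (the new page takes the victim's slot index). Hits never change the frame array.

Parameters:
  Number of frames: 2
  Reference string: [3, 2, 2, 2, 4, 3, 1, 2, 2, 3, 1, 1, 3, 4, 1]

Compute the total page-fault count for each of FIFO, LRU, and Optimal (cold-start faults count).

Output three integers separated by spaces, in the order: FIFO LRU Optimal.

--- FIFO ---
  step 0: ref 3 -> FAULT, frames=[3,-] (faults so far: 1)
  step 1: ref 2 -> FAULT, frames=[3,2] (faults so far: 2)
  step 2: ref 2 -> HIT, frames=[3,2] (faults so far: 2)
  step 3: ref 2 -> HIT, frames=[3,2] (faults so far: 2)
  step 4: ref 4 -> FAULT, evict 3, frames=[4,2] (faults so far: 3)
  step 5: ref 3 -> FAULT, evict 2, frames=[4,3] (faults so far: 4)
  step 6: ref 1 -> FAULT, evict 4, frames=[1,3] (faults so far: 5)
  step 7: ref 2 -> FAULT, evict 3, frames=[1,2] (faults so far: 6)
  step 8: ref 2 -> HIT, frames=[1,2] (faults so far: 6)
  step 9: ref 3 -> FAULT, evict 1, frames=[3,2] (faults so far: 7)
  step 10: ref 1 -> FAULT, evict 2, frames=[3,1] (faults so far: 8)
  step 11: ref 1 -> HIT, frames=[3,1] (faults so far: 8)
  step 12: ref 3 -> HIT, frames=[3,1] (faults so far: 8)
  step 13: ref 4 -> FAULT, evict 3, frames=[4,1] (faults so far: 9)
  step 14: ref 1 -> HIT, frames=[4,1] (faults so far: 9)
  FIFO total faults: 9
--- LRU ---
  step 0: ref 3 -> FAULT, frames=[3,-] (faults so far: 1)
  step 1: ref 2 -> FAULT, frames=[3,2] (faults so far: 2)
  step 2: ref 2 -> HIT, frames=[3,2] (faults so far: 2)
  step 3: ref 2 -> HIT, frames=[3,2] (faults so far: 2)
  step 4: ref 4 -> FAULT, evict 3, frames=[4,2] (faults so far: 3)
  step 5: ref 3 -> FAULT, evict 2, frames=[4,3] (faults so far: 4)
  step 6: ref 1 -> FAULT, evict 4, frames=[1,3] (faults so far: 5)
  step 7: ref 2 -> FAULT, evict 3, frames=[1,2] (faults so far: 6)
  step 8: ref 2 -> HIT, frames=[1,2] (faults so far: 6)
  step 9: ref 3 -> FAULT, evict 1, frames=[3,2] (faults so far: 7)
  step 10: ref 1 -> FAULT, evict 2, frames=[3,1] (faults so far: 8)
  step 11: ref 1 -> HIT, frames=[3,1] (faults so far: 8)
  step 12: ref 3 -> HIT, frames=[3,1] (faults so far: 8)
  step 13: ref 4 -> FAULT, evict 1, frames=[3,4] (faults so far: 9)
  step 14: ref 1 -> FAULT, evict 3, frames=[1,4] (faults so far: 10)
  LRU total faults: 10
--- Optimal ---
  step 0: ref 3 -> FAULT, frames=[3,-] (faults so far: 1)
  step 1: ref 2 -> FAULT, frames=[3,2] (faults so far: 2)
  step 2: ref 2 -> HIT, frames=[3,2] (faults so far: 2)
  step 3: ref 2 -> HIT, frames=[3,2] (faults so far: 2)
  step 4: ref 4 -> FAULT, evict 2, frames=[3,4] (faults so far: 3)
  step 5: ref 3 -> HIT, frames=[3,4] (faults so far: 3)
  step 6: ref 1 -> FAULT, evict 4, frames=[3,1] (faults so far: 4)
  step 7: ref 2 -> FAULT, evict 1, frames=[3,2] (faults so far: 5)
  step 8: ref 2 -> HIT, frames=[3,2] (faults so far: 5)
  step 9: ref 3 -> HIT, frames=[3,2] (faults so far: 5)
  step 10: ref 1 -> FAULT, evict 2, frames=[3,1] (faults so far: 6)
  step 11: ref 1 -> HIT, frames=[3,1] (faults so far: 6)
  step 12: ref 3 -> HIT, frames=[3,1] (faults so far: 6)
  step 13: ref 4 -> FAULT, evict 3, frames=[4,1] (faults so far: 7)
  step 14: ref 1 -> HIT, frames=[4,1] (faults so far: 7)
  Optimal total faults: 7

Answer: 9 10 7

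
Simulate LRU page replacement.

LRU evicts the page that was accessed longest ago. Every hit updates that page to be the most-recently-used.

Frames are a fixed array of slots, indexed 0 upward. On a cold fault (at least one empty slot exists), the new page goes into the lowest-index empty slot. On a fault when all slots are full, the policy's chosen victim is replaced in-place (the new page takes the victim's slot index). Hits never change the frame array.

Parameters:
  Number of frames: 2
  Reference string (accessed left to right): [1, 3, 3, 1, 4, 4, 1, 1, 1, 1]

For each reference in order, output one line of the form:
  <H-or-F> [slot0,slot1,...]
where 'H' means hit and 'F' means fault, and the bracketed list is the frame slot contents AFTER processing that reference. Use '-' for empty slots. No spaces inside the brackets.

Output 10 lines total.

F [1,-]
F [1,3]
H [1,3]
H [1,3]
F [1,4]
H [1,4]
H [1,4]
H [1,4]
H [1,4]
H [1,4]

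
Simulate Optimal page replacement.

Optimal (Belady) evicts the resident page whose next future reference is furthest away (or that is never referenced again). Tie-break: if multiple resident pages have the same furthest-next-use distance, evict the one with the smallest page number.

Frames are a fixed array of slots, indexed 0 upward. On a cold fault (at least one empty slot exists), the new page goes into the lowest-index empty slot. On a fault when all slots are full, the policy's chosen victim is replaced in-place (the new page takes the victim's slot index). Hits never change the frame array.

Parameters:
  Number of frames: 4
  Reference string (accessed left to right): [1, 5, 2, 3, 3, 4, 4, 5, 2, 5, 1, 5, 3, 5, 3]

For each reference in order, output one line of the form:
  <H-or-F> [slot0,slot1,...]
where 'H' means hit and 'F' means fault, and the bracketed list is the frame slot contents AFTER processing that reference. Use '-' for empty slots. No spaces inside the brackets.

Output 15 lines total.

F [1,-,-,-]
F [1,5,-,-]
F [1,5,2,-]
F [1,5,2,3]
H [1,5,2,3]
F [1,5,2,4]
H [1,5,2,4]
H [1,5,2,4]
H [1,5,2,4]
H [1,5,2,4]
H [1,5,2,4]
H [1,5,2,4]
F [3,5,2,4]
H [3,5,2,4]
H [3,5,2,4]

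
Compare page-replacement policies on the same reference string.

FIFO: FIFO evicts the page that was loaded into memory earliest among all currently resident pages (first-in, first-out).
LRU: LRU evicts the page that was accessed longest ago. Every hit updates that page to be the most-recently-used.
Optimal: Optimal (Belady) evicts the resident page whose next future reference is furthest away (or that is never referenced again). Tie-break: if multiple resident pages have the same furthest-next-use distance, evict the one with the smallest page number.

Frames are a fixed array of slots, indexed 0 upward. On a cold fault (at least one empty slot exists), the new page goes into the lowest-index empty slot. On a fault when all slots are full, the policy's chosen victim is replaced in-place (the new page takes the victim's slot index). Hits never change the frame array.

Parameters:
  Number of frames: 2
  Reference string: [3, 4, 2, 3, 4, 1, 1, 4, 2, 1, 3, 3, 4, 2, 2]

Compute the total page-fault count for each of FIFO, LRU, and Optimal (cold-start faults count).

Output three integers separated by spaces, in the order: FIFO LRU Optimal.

Answer: 10 11 8

Derivation:
--- FIFO ---
  step 0: ref 3 -> FAULT, frames=[3,-] (faults so far: 1)
  step 1: ref 4 -> FAULT, frames=[3,4] (faults so far: 2)
  step 2: ref 2 -> FAULT, evict 3, frames=[2,4] (faults so far: 3)
  step 3: ref 3 -> FAULT, evict 4, frames=[2,3] (faults so far: 4)
  step 4: ref 4 -> FAULT, evict 2, frames=[4,3] (faults so far: 5)
  step 5: ref 1 -> FAULT, evict 3, frames=[4,1] (faults so far: 6)
  step 6: ref 1 -> HIT, frames=[4,1] (faults so far: 6)
  step 7: ref 4 -> HIT, frames=[4,1] (faults so far: 6)
  step 8: ref 2 -> FAULT, evict 4, frames=[2,1] (faults so far: 7)
  step 9: ref 1 -> HIT, frames=[2,1] (faults so far: 7)
  step 10: ref 3 -> FAULT, evict 1, frames=[2,3] (faults so far: 8)
  step 11: ref 3 -> HIT, frames=[2,3] (faults so far: 8)
  step 12: ref 4 -> FAULT, evict 2, frames=[4,3] (faults so far: 9)
  step 13: ref 2 -> FAULT, evict 3, frames=[4,2] (faults so far: 10)
  step 14: ref 2 -> HIT, frames=[4,2] (faults so far: 10)
  FIFO total faults: 10
--- LRU ---
  step 0: ref 3 -> FAULT, frames=[3,-] (faults so far: 1)
  step 1: ref 4 -> FAULT, frames=[3,4] (faults so far: 2)
  step 2: ref 2 -> FAULT, evict 3, frames=[2,4] (faults so far: 3)
  step 3: ref 3 -> FAULT, evict 4, frames=[2,3] (faults so far: 4)
  step 4: ref 4 -> FAULT, evict 2, frames=[4,3] (faults so far: 5)
  step 5: ref 1 -> FAULT, evict 3, frames=[4,1] (faults so far: 6)
  step 6: ref 1 -> HIT, frames=[4,1] (faults so far: 6)
  step 7: ref 4 -> HIT, frames=[4,1] (faults so far: 6)
  step 8: ref 2 -> FAULT, evict 1, frames=[4,2] (faults so far: 7)
  step 9: ref 1 -> FAULT, evict 4, frames=[1,2] (faults so far: 8)
  step 10: ref 3 -> FAULT, evict 2, frames=[1,3] (faults so far: 9)
  step 11: ref 3 -> HIT, frames=[1,3] (faults so far: 9)
  step 12: ref 4 -> FAULT, evict 1, frames=[4,3] (faults so far: 10)
  step 13: ref 2 -> FAULT, evict 3, frames=[4,2] (faults so far: 11)
  step 14: ref 2 -> HIT, frames=[4,2] (faults so far: 11)
  LRU total faults: 11
--- Optimal ---
  step 0: ref 3 -> FAULT, frames=[3,-] (faults so far: 1)
  step 1: ref 4 -> FAULT, frames=[3,4] (faults so far: 2)
  step 2: ref 2 -> FAULT, evict 4, frames=[3,2] (faults so far: 3)
  step 3: ref 3 -> HIT, frames=[3,2] (faults so far: 3)
  step 4: ref 4 -> FAULT, evict 3, frames=[4,2] (faults so far: 4)
  step 5: ref 1 -> FAULT, evict 2, frames=[4,1] (faults so far: 5)
  step 6: ref 1 -> HIT, frames=[4,1] (faults so far: 5)
  step 7: ref 4 -> HIT, frames=[4,1] (faults so far: 5)
  step 8: ref 2 -> FAULT, evict 4, frames=[2,1] (faults so far: 6)
  step 9: ref 1 -> HIT, frames=[2,1] (faults so far: 6)
  step 10: ref 3 -> FAULT, evict 1, frames=[2,3] (faults so far: 7)
  step 11: ref 3 -> HIT, frames=[2,3] (faults so far: 7)
  step 12: ref 4 -> FAULT, evict 3, frames=[2,4] (faults so far: 8)
  step 13: ref 2 -> HIT, frames=[2,4] (faults so far: 8)
  step 14: ref 2 -> HIT, frames=[2,4] (faults so far: 8)
  Optimal total faults: 8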